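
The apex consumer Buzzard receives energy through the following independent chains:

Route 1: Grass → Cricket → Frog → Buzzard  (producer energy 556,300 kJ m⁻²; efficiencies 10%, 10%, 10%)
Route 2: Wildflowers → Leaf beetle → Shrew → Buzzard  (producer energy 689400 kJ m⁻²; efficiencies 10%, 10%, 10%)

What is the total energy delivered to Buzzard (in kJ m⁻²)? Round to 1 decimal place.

Route 1: 556300 × 0.1 × 0.1 × 0.1 = 556.3 kJ m⁻²
Route 2: 689400 × 0.1 × 0.1 × 0.1 = 689.4 kJ m⁻²
Total at Buzzard: 556.3 + 689.4 = 1245.7 kJ m⁻²

1245.7 kJ m⁻²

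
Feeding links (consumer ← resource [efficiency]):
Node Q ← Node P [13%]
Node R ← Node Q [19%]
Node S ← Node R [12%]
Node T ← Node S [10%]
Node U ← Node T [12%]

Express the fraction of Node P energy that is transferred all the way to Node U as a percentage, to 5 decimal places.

0.00356%

Product of link efficiencies: 0.13 × 0.19 × 0.12 × 0.1 × 0.12 = 0.000035568
As a percentage: 0.000035568 × 100 = 0.00356%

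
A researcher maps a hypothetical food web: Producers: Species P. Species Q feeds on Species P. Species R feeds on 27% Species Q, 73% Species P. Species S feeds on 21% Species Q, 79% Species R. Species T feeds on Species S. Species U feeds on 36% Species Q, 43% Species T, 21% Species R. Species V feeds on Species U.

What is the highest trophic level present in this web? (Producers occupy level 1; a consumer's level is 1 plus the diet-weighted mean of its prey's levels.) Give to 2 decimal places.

5.01

Species Q: 1 + 1 = 2
Species R: 1 + (0.27×2 + 0.73×1) = 2.27
Species S: 1 + (0.21×2 + 0.79×2.27) = 3.2133
Species T: 1 + 3.2133 = 4.2133
Species U: 1 + (0.36×2 + 0.43×4.2133 + 0.21×2.27) = 4.008419
Species V: 1 + 4.008419 = 5.008419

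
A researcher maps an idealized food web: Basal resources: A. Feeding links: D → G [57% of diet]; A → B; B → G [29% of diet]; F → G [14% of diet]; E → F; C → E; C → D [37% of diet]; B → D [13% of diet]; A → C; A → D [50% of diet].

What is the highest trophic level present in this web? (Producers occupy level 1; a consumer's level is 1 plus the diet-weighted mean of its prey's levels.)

B: 1 + 1 = 2
C: 1 + 1 = 2
D: 1 + (0.37×2 + 0.5×1 + 0.13×2) = 2.5
E: 1 + 2 = 3
F: 1 + 3 = 4
G: 1 + (0.57×2.5 + 0.14×4 + 0.29×2) = 3.565

4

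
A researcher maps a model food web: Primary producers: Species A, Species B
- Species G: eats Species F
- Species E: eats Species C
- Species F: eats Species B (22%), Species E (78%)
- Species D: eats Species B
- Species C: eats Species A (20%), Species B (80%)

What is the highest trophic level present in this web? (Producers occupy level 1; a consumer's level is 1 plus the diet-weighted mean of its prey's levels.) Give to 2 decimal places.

4.56

Species C: 1 + (0.2×1 + 0.8×1) = 2
Species D: 1 + 1 = 2
Species E: 1 + 2 = 3
Species F: 1 + (0.22×1 + 0.78×3) = 3.56
Species G: 1 + 3.56 = 4.56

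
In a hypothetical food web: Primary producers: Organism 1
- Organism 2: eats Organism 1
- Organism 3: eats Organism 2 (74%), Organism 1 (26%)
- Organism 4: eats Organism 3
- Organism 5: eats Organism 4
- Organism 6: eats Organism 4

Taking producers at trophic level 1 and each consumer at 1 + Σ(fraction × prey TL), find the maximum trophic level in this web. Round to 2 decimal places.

Organism 2: 1 + 1 = 2
Organism 3: 1 + (0.74×2 + 0.26×1) = 2.74
Organism 4: 1 + 2.74 = 3.74
Organism 5: 1 + 3.74 = 4.74
Organism 6: 1 + 3.74 = 4.74

4.74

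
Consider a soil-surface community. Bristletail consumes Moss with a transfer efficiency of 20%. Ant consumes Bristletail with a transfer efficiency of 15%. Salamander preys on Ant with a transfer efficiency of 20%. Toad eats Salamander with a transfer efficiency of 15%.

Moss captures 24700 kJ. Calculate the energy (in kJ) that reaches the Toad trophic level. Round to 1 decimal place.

22.2 kJ

Bristletail: 24700 × 0.2 = 4940 kJ
Ant: 4940 × 0.15 = 741 kJ
Salamander: 741 × 0.2 = 148.2 kJ
Toad: 148.2 × 0.15 = 22.23 kJ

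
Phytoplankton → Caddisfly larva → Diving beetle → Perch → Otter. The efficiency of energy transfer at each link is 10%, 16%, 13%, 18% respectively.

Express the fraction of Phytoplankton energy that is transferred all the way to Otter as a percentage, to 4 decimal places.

0.0374%

Product of link efficiencies: 0.1 × 0.16 × 0.13 × 0.18 = 0.0003744
As a percentage: 0.0003744 × 100 = 0.0374%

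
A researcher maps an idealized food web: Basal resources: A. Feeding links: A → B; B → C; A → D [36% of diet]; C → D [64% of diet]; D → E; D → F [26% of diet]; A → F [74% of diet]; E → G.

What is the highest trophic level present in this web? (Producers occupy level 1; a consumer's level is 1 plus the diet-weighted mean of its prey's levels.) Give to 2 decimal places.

5.28

B: 1 + 1 = 2
C: 1 + 2 = 3
D: 1 + (0.36×1 + 0.64×3) = 3.28
E: 1 + 3.28 = 4.28
F: 1 + (0.26×3.28 + 0.74×1) = 2.5928
G: 1 + 4.28 = 5.28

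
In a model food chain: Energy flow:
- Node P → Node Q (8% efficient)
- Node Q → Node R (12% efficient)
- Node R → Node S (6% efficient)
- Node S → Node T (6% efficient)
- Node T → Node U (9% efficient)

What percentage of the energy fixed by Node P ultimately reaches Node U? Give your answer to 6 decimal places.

0.000311%

Product of link efficiencies: 0.08 × 0.12 × 0.06 × 0.06 × 0.09 = 0.0000031104
As a percentage: 0.0000031104 × 100 = 0.000311%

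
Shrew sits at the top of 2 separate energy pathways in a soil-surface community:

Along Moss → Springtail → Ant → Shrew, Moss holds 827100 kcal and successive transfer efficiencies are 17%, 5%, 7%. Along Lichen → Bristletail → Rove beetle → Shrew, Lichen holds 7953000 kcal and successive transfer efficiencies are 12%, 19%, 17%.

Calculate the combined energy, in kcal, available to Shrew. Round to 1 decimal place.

Via Moss: 827100 × 0.17 × 0.05 × 0.07 = 492.1245 kcal
Via Lichen: 7953000 × 0.12 × 0.19 × 0.17 = 30825.828 kcal
Total at Shrew: 492.1245 + 30825.828 = 31317.9525 kcal

31318.0 kcal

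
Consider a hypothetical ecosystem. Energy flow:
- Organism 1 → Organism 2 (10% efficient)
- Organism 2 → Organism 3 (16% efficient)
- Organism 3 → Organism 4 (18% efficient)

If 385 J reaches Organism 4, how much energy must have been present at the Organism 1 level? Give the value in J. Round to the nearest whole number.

133681 J

Cumulative transfer efficiency: 0.1 × 0.16 × 0.18 = 0.00288
Organism 1 energy = 385 / 0.00288 = 133681 J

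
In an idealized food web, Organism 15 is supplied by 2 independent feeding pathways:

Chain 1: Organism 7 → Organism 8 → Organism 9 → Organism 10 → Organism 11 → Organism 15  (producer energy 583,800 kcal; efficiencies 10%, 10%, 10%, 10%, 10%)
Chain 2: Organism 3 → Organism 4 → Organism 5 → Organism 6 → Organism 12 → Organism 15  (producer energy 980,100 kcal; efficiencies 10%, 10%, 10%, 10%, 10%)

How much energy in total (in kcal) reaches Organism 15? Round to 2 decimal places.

15.64 kcal

Chain 1: 583800 × 0.1 × 0.1 × 0.1 × 0.1 × 0.1 = 5.838 kcal
Chain 2: 980100 × 0.1 × 0.1 × 0.1 × 0.1 × 0.1 = 9.801 kcal
Total at Organism 15: 5.838 + 9.801 = 15.639 kcal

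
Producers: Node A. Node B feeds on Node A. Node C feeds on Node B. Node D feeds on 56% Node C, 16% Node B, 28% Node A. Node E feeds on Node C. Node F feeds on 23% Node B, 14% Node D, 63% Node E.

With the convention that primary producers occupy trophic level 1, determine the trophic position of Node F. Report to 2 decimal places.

4.44

Node B: 1 + 1 = 2
Node C: 1 + 2 = 3
Node D: 1 + (0.56×3 + 0.16×2 + 0.28×1) = 3.28
Node E: 1 + 3 = 4
Node F: 1 + (0.23×2 + 0.14×3.28 + 0.63×4) = 4.4392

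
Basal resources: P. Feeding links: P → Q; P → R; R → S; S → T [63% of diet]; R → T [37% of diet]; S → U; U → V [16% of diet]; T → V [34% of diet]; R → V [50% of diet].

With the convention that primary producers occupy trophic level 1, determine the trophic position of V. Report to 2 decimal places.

3.87

Q: 1 + 1 = 2
R: 1 + 1 = 2
S: 1 + 2 = 3
T: 1 + (0.63×3 + 0.37×2) = 3.63
U: 1 + 3 = 4
V: 1 + (0.16×4 + 0.34×3.63 + 0.5×2) = 3.8742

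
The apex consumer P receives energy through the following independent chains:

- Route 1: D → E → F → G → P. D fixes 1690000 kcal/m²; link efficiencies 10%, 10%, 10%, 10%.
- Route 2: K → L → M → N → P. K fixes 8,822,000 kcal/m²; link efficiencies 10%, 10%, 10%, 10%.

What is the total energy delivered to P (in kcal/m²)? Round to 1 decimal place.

Route 1: 1690000 × 0.1 × 0.1 × 0.1 × 0.1 = 169 kcal/m²
Route 2: 8822000 × 0.1 × 0.1 × 0.1 × 0.1 = 882.2 kcal/m²
Total at P: 169 + 882.2 = 1051.2 kcal/m²

1051.2 kcal/m²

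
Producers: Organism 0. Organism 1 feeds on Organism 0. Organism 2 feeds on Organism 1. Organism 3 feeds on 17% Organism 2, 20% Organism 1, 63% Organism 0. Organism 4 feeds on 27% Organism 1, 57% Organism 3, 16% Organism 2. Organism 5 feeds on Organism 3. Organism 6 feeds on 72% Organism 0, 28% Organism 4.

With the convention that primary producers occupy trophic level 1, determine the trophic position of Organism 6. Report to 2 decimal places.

2.69

Organism 1: 1 + 1 = 2
Organism 2: 1 + 2 = 3
Organism 3: 1 + (0.17×3 + 0.2×2 + 0.63×1) = 2.54
Organism 4: 1 + (0.27×2 + 0.57×2.54 + 0.16×3) = 3.4678
Organism 5: 1 + 2.54 = 3.54
Organism 6: 1 + (0.72×1 + 0.28×3.4678) = 2.690984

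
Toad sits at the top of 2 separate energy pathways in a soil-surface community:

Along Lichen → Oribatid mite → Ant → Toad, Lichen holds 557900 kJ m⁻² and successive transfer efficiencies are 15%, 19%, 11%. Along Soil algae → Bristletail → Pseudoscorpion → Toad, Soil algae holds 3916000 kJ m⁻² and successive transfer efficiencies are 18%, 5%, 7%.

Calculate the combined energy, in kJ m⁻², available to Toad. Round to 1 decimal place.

Via Lichen: 557900 × 0.15 × 0.19 × 0.11 = 1749.0165 kJ m⁻²
Via Soil algae: 3916000 × 0.18 × 0.05 × 0.07 = 2467.08 kJ m⁻²
Total at Toad: 1749.0165 + 2467.08 = 4216.0965 kJ m⁻²

4216.1 kJ m⁻²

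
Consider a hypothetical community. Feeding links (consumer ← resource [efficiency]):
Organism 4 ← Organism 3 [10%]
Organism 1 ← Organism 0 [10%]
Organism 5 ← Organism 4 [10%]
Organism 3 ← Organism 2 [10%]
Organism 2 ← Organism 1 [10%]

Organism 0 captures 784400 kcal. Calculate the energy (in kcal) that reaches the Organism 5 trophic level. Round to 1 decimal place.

Organism 1: 784400 × 0.1 = 78440 kcal
Organism 2: 78440 × 0.1 = 7844 kcal
Organism 3: 7844 × 0.1 = 784.4 kcal
Organism 4: 784.4 × 0.1 = 78.44 kcal
Organism 5: 78.44 × 0.1 = 7.844 kcal

7.8 kcal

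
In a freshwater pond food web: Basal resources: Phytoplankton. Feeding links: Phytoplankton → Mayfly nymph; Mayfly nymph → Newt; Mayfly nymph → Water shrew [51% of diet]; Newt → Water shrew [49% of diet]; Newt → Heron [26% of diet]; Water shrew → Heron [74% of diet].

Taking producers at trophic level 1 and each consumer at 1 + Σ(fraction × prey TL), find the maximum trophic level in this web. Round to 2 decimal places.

4.36

Mayfly nymph: 1 + 1 = 2
Newt: 1 + 2 = 3
Water shrew: 1 + (0.51×2 + 0.49×3) = 3.49
Heron: 1 + (0.26×3 + 0.74×3.49) = 4.3626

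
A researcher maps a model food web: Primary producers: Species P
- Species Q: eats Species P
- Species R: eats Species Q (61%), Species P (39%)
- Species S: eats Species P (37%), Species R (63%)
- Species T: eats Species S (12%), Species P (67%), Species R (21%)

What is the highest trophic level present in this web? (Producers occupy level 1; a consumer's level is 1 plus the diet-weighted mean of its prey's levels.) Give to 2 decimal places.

3.01

Species Q: 1 + 1 = 2
Species R: 1 + (0.61×2 + 0.39×1) = 2.61
Species S: 1 + (0.37×1 + 0.63×2.61) = 3.0143
Species T: 1 + (0.12×3.0143 + 0.67×1 + 0.21×2.61) = 2.579816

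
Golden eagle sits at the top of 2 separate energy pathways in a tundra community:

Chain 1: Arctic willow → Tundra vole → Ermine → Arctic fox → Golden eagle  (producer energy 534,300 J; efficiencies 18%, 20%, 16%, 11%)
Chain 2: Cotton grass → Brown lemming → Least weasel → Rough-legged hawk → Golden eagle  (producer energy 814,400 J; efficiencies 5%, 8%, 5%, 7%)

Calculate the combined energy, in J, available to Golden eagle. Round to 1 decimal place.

349.9 J

Chain 1: 534300 × 0.18 × 0.2 × 0.16 × 0.11 = 338.53248 J
Chain 2: 814400 × 0.05 × 0.08 × 0.05 × 0.07 = 11.4016 J
Total at Golden eagle: 338.53248 + 11.4016 = 349.93408 J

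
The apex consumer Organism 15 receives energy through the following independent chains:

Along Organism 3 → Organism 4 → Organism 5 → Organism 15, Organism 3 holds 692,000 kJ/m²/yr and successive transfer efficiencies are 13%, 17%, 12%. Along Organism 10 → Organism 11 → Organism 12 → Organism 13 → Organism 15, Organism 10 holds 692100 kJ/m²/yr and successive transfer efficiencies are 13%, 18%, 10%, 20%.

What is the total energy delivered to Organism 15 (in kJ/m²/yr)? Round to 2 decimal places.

2159.09 kJ/m²/yr

Via Organism 3: 692000 × 0.13 × 0.17 × 0.12 = 1835.184 kJ/m²/yr
Via Organism 10: 692100 × 0.13 × 0.18 × 0.1 × 0.2 = 323.9028 kJ/m²/yr
Total at Organism 15: 1835.184 + 323.9028 = 2159.0868 kJ/m²/yr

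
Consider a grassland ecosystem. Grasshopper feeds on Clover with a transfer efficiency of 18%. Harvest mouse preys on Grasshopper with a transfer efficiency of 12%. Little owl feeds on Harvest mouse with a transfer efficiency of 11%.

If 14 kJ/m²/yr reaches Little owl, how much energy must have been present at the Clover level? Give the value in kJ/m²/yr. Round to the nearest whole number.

5892 kJ/m²/yr

Cumulative transfer efficiency: 0.18 × 0.12 × 0.11 = 0.002376
Clover energy = 14 / 0.002376 = 5892 kJ/m²/yr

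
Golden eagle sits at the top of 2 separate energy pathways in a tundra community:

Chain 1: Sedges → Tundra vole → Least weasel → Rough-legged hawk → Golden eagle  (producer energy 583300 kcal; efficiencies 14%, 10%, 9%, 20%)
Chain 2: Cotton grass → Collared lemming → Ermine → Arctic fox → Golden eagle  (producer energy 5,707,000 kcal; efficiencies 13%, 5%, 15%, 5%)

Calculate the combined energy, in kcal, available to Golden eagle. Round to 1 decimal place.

Chain 1: 583300 × 0.14 × 0.1 × 0.09 × 0.2 = 146.9916 kcal
Chain 2: 5707000 × 0.13 × 0.05 × 0.15 × 0.05 = 278.21625 kcal
Total at Golden eagle: 146.9916 + 278.21625 = 425.20785 kcal

425.2 kcal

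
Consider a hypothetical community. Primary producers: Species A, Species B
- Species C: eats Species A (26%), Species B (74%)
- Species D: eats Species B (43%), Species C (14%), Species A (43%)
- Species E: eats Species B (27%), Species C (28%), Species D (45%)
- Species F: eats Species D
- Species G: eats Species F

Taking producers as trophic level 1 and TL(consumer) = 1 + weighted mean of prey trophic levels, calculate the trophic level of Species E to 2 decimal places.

Species C: 1 + (0.26×1 + 0.74×1) = 2
Species D: 1 + (0.43×1 + 0.14×2 + 0.43×1) = 2.14
Species E: 1 + (0.27×1 + 0.28×2 + 0.45×2.14) = 2.793
Species F: 1 + 2.14 = 3.14
Species G: 1 + 3.14 = 4.14

2.79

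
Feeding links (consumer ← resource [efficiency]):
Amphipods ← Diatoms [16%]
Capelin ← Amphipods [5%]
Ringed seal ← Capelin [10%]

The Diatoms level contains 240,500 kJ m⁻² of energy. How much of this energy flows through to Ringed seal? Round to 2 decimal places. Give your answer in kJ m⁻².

Amphipods: 240500 × 0.16 = 38480 kJ m⁻²
Capelin: 38480 × 0.05 = 1924 kJ m⁻²
Ringed seal: 1924 × 0.1 = 192.4 kJ m⁻²

192.40 kJ m⁻²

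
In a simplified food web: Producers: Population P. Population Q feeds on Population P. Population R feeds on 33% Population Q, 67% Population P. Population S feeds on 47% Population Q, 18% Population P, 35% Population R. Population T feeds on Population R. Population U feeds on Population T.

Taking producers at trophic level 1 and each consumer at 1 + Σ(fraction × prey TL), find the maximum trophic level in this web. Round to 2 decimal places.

4.33

Population Q: 1 + 1 = 2
Population R: 1 + (0.33×2 + 0.67×1) = 2.33
Population S: 1 + (0.47×2 + 0.18×1 + 0.35×2.33) = 2.9355
Population T: 1 + 2.33 = 3.33
Population U: 1 + 3.33 = 4.33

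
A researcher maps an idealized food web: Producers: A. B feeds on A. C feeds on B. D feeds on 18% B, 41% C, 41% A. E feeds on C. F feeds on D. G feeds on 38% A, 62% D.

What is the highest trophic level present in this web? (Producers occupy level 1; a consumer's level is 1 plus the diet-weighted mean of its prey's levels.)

B: 1 + 1 = 2
C: 1 + 2 = 3
D: 1 + (0.18×2 + 0.41×3 + 0.41×1) = 3
E: 1 + 3 = 4
F: 1 + 3 = 4
G: 1 + (0.38×1 + 0.62×3) = 3.24

4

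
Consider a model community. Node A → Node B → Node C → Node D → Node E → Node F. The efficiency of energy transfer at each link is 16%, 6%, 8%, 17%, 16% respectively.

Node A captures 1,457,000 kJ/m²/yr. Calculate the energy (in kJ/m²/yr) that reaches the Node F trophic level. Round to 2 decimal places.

Node B: 1457000 × 0.16 = 233120 kJ/m²/yr
Node C: 233120 × 0.06 = 13987.2 kJ/m²/yr
Node D: 13987.2 × 0.08 = 1118.976 kJ/m²/yr
Node E: 1118.976 × 0.17 = 190.22592 kJ/m²/yr
Node F: 190.22592 × 0.16 = 30.4361472 kJ/m²/yr

30.44 kJ/m²/yr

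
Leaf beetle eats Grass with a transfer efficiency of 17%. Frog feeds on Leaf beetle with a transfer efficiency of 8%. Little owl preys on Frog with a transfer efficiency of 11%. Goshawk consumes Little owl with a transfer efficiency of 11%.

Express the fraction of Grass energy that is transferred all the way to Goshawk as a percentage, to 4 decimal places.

Product of link efficiencies: 0.17 × 0.08 × 0.11 × 0.11 = 0.00016456
As a percentage: 0.00016456 × 100 = 0.0165%

0.0165%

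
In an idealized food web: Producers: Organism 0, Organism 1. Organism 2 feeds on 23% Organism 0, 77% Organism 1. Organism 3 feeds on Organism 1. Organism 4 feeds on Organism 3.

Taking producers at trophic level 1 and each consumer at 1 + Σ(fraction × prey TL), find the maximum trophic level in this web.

Organism 2: 1 + (0.23×1 + 0.77×1) = 2
Organism 3: 1 + 1 = 2
Organism 4: 1 + 2 = 3

3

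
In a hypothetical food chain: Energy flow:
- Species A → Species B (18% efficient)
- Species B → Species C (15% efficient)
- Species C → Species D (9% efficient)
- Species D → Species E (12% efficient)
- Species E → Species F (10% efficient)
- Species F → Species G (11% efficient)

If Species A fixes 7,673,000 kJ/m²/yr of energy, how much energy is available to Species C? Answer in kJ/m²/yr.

207171 kJ/m²/yr

Species B: 7673000 × 0.18 = 1381140 kJ/m²/yr
Species C: 1381140 × 0.15 = 207171 kJ/m²/yr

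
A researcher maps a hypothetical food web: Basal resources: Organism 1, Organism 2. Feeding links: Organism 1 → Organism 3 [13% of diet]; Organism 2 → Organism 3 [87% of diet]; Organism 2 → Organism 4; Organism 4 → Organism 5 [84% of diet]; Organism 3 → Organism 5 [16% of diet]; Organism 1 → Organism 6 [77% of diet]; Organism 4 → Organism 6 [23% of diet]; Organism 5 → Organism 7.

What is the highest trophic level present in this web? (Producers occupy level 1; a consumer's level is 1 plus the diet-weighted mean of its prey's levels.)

Organism 3: 1 + (0.13×1 + 0.87×1) = 2
Organism 4: 1 + 1 = 2
Organism 5: 1 + (0.84×2 + 0.16×2) = 3
Organism 6: 1 + (0.77×1 + 0.23×2) = 2.23
Organism 7: 1 + 3 = 4

4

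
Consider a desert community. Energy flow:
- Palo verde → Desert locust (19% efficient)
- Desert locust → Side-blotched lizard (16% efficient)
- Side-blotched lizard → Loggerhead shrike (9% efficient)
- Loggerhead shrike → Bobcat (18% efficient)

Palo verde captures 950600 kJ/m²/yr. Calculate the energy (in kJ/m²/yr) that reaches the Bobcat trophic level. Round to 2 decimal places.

468.15 kJ/m²/yr

Desert locust: 950600 × 0.19 = 180614 kJ/m²/yr
Side-blotched lizard: 180614 × 0.16 = 28898.24 kJ/m²/yr
Loggerhead shrike: 28898.24 × 0.09 = 2600.8416 kJ/m²/yr
Bobcat: 2600.8416 × 0.18 = 468.151488 kJ/m²/yr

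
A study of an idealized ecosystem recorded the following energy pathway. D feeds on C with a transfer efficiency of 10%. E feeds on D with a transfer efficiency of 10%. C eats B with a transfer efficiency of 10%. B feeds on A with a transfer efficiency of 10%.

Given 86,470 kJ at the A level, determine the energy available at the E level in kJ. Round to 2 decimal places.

B: 86470 × 0.1 = 8647 kJ
C: 8647 × 0.1 = 864.7 kJ
D: 864.7 × 0.1 = 86.47 kJ
E: 86.47 × 0.1 = 8.647 kJ

8.65 kJ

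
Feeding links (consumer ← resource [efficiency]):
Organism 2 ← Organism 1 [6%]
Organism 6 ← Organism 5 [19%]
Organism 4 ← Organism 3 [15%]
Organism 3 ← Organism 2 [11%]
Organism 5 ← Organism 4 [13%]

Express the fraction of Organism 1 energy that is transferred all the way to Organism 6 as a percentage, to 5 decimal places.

Product of link efficiencies: 0.06 × 0.11 × 0.15 × 0.13 × 0.19 = 0.000024453
As a percentage: 0.000024453 × 100 = 0.00245%

0.00245%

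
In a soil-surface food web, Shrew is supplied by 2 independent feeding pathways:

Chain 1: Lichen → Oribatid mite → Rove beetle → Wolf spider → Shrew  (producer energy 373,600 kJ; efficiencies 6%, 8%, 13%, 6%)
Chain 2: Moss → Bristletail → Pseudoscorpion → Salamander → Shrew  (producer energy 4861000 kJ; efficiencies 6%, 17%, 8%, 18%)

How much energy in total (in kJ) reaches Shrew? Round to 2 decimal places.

Chain 1: 373600 × 0.06 × 0.08 × 0.13 × 0.06 = 13.987584 kJ
Chain 2: 4861000 × 0.06 × 0.17 × 0.08 × 0.18 = 713.98368 kJ
Total at Shrew: 13.987584 + 713.98368 = 727.971264 kJ

727.97 kJ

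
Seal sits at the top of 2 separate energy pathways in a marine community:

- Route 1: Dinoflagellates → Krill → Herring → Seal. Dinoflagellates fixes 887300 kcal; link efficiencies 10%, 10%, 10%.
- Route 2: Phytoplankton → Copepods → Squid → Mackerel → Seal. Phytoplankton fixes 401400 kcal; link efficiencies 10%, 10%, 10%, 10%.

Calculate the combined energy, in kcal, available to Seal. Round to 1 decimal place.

927.4 kcal

Route 1: 887300 × 0.1 × 0.1 × 0.1 = 887.3 kcal
Route 2: 401400 × 0.1 × 0.1 × 0.1 × 0.1 = 40.14 kcal
Total at Seal: 887.3 + 40.14 = 927.44 kcal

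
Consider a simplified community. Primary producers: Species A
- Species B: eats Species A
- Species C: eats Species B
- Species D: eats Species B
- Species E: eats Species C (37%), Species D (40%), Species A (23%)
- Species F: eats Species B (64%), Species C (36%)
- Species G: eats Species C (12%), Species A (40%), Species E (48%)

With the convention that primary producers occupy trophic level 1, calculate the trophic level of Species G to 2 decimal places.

Species B: 1 + 1 = 2
Species C: 1 + 2 = 3
Species D: 1 + 2 = 3
Species E: 1 + (0.37×3 + 0.4×3 + 0.23×1) = 3.54
Species F: 1 + (0.64×2 + 0.36×3) = 3.36
Species G: 1 + (0.12×3 + 0.4×1 + 0.48×3.54) = 3.4592

3.46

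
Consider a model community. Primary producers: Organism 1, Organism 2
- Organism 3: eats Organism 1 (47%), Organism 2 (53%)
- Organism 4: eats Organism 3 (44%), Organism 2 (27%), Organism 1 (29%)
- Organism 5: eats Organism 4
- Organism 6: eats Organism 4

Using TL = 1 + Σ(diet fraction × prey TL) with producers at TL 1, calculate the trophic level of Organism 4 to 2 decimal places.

Organism 3: 1 + (0.47×1 + 0.53×1) = 2
Organism 4: 1 + (0.44×2 + 0.27×1 + 0.29×1) = 2.44
Organism 5: 1 + 2.44 = 3.44
Organism 6: 1 + 2.44 = 3.44

2.44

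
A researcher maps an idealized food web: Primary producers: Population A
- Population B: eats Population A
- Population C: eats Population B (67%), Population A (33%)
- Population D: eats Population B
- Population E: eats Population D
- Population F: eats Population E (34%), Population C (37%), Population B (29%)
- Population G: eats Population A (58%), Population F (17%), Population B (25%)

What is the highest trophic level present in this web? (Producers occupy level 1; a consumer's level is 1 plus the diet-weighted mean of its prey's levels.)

Population B: 1 + 1 = 2
Population C: 1 + (0.67×2 + 0.33×1) = 2.67
Population D: 1 + 2 = 3
Population E: 1 + 3 = 4
Population F: 1 + (0.34×4 + 0.37×2.67 + 0.29×2) = 3.9279
Population G: 1 + (0.58×1 + 0.17×3.9279 + 0.25×2) = 2.747743

4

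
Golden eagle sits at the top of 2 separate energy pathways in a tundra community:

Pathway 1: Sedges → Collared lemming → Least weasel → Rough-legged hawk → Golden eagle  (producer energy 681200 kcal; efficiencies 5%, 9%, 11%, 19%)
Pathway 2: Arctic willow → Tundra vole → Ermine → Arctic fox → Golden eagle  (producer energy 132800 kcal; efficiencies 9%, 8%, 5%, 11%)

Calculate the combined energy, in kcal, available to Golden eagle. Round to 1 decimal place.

Pathway 1: 681200 × 0.05 × 0.09 × 0.11 × 0.19 = 64.06686 kcal
Pathway 2: 132800 × 0.09 × 0.08 × 0.05 × 0.11 = 5.25888 kcal
Total at Golden eagle: 64.06686 + 5.25888 = 69.32574 kcal

69.3 kcal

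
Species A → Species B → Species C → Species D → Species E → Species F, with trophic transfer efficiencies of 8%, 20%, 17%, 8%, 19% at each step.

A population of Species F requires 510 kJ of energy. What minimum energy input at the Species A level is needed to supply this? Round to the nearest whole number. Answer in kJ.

12335526 kJ

Cumulative transfer efficiency: 0.08 × 0.2 × 0.17 × 0.08 × 0.19 = 0.000041344
Species A energy = 510 / 0.000041344 = 12335526 kJ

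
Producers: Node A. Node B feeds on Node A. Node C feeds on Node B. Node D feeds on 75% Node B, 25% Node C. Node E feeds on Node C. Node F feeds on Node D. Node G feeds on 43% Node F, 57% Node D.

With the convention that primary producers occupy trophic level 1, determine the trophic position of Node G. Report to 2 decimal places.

4.68

Node B: 1 + 1 = 2
Node C: 1 + 2 = 3
Node D: 1 + (0.75×2 + 0.25×3) = 3.25
Node E: 1 + 3 = 4
Node F: 1 + 3.25 = 4.25
Node G: 1 + (0.43×4.25 + 0.57×3.25) = 4.68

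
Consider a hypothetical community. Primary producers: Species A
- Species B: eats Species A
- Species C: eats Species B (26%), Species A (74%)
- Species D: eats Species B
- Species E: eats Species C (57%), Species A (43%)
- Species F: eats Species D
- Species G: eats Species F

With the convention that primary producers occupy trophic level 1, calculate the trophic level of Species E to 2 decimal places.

Species B: 1 + 1 = 2
Species C: 1 + (0.26×2 + 0.74×1) = 2.26
Species D: 1 + 2 = 3
Species E: 1 + (0.57×2.26 + 0.43×1) = 2.7182
Species F: 1 + 3 = 4
Species G: 1 + 4 = 5

2.72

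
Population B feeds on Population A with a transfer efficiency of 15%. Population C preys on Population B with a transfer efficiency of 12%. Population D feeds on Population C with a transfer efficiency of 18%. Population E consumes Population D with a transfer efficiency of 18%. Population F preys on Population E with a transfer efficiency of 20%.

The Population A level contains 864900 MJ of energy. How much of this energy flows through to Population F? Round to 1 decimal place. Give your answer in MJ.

100.9 MJ

Population B: 864900 × 0.15 = 129735 MJ
Population C: 129735 × 0.12 = 15568.2 MJ
Population D: 15568.2 × 0.18 = 2802.276 MJ
Population E: 2802.276 × 0.18 = 504.40968 MJ
Population F: 504.40968 × 0.2 = 100.881936 MJ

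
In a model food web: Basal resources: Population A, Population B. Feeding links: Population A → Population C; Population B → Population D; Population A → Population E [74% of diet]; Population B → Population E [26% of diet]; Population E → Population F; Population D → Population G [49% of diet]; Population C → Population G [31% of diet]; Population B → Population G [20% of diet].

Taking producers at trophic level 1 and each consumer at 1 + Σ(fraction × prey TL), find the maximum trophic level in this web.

Population C: 1 + 1 = 2
Population D: 1 + 1 = 2
Population E: 1 + (0.74×1 + 0.26×1) = 2
Population F: 1 + 2 = 3
Population G: 1 + (0.49×2 + 0.31×2 + 0.2×1) = 2.8

3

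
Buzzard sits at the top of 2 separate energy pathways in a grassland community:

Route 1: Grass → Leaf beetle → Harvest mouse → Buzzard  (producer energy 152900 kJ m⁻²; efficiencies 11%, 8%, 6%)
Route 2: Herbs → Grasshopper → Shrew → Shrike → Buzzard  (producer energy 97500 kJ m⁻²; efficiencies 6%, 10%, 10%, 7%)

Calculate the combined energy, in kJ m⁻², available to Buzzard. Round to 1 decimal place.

Route 1: 152900 × 0.11 × 0.08 × 0.06 = 80.7312 kJ m⁻²
Route 2: 97500 × 0.06 × 0.1 × 0.1 × 0.07 = 4.095 kJ m⁻²
Total at Buzzard: 80.7312 + 4.095 = 84.8262 kJ m⁻²

84.8 kJ m⁻²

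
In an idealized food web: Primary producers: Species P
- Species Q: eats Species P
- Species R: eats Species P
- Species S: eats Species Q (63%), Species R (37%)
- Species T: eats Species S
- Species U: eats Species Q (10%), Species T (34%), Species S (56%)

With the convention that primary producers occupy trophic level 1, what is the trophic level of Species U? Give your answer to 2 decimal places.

Species Q: 1 + 1 = 2
Species R: 1 + 1 = 2
Species S: 1 + (0.63×2 + 0.37×2) = 3
Species T: 1 + 3 = 4
Species U: 1 + (0.1×2 + 0.34×4 + 0.56×3) = 4.24

4.24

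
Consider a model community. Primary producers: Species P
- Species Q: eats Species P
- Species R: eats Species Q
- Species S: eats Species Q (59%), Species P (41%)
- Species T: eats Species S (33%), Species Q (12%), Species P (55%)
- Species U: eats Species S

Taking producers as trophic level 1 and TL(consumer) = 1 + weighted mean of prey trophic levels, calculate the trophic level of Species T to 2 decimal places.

Species Q: 1 + 1 = 2
Species R: 1 + 2 = 3
Species S: 1 + (0.59×2 + 0.41×1) = 2.59
Species T: 1 + (0.33×2.59 + 0.12×2 + 0.55×1) = 2.6447
Species U: 1 + 2.59 = 3.59

2.64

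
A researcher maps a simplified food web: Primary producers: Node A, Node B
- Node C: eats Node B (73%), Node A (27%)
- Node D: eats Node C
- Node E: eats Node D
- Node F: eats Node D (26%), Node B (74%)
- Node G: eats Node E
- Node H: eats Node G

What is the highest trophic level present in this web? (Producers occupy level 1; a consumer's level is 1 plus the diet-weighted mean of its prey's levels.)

Node C: 1 + (0.73×1 + 0.27×1) = 2
Node D: 1 + 2 = 3
Node E: 1 + 3 = 4
Node F: 1 + (0.26×3 + 0.74×1) = 2.52
Node G: 1 + 4 = 5
Node H: 1 + 5 = 6

6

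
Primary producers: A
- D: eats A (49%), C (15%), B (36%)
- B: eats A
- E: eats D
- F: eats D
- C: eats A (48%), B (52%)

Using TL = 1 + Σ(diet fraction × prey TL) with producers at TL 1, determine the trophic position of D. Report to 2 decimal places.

2.59

B: 1 + 1 = 2
C: 1 + (0.48×1 + 0.52×2) = 2.52
D: 1 + (0.49×1 + 0.15×2.52 + 0.36×2) = 2.588
E: 1 + 2.588 = 3.588
F: 1 + 2.588 = 3.588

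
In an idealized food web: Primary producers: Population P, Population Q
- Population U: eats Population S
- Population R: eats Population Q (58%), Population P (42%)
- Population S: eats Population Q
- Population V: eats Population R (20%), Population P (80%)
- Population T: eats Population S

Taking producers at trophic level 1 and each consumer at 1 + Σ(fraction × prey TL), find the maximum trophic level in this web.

Population R: 1 + (0.58×1 + 0.42×1) = 2
Population S: 1 + 1 = 2
Population T: 1 + 2 = 3
Population U: 1 + 2 = 3
Population V: 1 + (0.2×2 + 0.8×1) = 2.2

3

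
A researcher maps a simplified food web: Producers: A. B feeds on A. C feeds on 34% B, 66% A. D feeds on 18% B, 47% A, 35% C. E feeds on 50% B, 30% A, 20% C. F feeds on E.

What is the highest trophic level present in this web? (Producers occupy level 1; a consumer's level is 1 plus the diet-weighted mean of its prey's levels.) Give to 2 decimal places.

3.77

B: 1 + 1 = 2
C: 1 + (0.34×2 + 0.66×1) = 2.34
D: 1 + (0.18×2 + 0.47×1 + 0.35×2.34) = 2.649
E: 1 + (0.5×2 + 0.3×1 + 0.2×2.34) = 2.768
F: 1 + 2.768 = 3.768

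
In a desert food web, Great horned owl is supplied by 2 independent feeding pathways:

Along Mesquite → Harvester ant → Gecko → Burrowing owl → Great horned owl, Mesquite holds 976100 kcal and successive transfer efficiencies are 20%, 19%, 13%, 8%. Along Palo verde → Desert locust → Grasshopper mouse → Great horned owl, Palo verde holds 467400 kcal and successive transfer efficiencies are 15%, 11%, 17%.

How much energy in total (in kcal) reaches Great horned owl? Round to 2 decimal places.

1696.81 kcal

Via Mesquite: 976100 × 0.2 × 0.19 × 0.13 × 0.08 = 385.75472 kcal
Via Palo verde: 467400 × 0.15 × 0.11 × 0.17 = 1311.057 kcal
Total at Great horned owl: 385.75472 + 1311.057 = 1696.81172 kcal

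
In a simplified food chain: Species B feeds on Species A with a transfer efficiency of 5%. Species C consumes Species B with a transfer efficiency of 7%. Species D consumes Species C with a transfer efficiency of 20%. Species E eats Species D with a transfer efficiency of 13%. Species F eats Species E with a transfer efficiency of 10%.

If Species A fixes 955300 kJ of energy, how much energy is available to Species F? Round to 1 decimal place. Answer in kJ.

Species B: 955300 × 0.05 = 47765 kJ
Species C: 47765 × 0.07 = 3343.55 kJ
Species D: 3343.55 × 0.2 = 668.71 kJ
Species E: 668.71 × 0.13 = 86.9323 kJ
Species F: 86.9323 × 0.1 = 8.69323 kJ

8.7 kJ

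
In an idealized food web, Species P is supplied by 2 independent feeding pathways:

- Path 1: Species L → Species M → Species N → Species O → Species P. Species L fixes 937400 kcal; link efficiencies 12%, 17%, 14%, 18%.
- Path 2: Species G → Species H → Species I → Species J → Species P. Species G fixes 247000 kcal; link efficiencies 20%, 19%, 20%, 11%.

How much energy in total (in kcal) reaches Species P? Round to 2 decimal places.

688.39 kcal

Path 1: 937400 × 0.12 × 0.17 × 0.14 × 0.18 = 481.898592 kcal
Path 2: 247000 × 0.2 × 0.19 × 0.2 × 0.11 = 206.492 kcal
Total at Species P: 481.898592 + 206.492 = 688.390592 kcal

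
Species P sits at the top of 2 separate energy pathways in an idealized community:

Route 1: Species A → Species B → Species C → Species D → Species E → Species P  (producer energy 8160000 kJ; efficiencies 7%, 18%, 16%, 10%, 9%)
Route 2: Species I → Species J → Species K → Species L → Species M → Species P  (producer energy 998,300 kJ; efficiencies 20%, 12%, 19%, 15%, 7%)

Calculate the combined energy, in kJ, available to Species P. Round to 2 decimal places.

Route 1: 8160000 × 0.07 × 0.18 × 0.16 × 0.1 × 0.09 = 148.05504 kJ
Route 2: 998300 × 0.2 × 0.12 × 0.19 × 0.15 × 0.07 = 47.798604 kJ
Total at Species P: 148.05504 + 47.798604 = 195.853644 kJ

195.85 kJ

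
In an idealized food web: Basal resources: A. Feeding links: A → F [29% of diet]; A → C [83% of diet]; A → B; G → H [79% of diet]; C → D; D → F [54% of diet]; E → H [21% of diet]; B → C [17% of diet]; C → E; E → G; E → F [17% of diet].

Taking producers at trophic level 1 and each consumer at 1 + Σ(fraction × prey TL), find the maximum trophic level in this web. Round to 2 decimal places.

4.96

B: 1 + 1 = 2
C: 1 + (0.17×2 + 0.83×1) = 2.17
D: 1 + 2.17 = 3.17
E: 1 + 2.17 = 3.17
F: 1 + (0.54×3.17 + 0.29×1 + 0.17×3.17) = 3.5407
G: 1 + 3.17 = 4.17
H: 1 + (0.21×3.17 + 0.79×4.17) = 4.96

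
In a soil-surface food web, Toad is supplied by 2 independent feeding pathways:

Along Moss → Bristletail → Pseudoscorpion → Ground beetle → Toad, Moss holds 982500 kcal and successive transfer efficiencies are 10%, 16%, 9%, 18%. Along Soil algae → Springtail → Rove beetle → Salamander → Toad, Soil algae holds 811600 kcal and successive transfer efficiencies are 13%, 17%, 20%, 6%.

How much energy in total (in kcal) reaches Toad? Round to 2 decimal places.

Via Moss: 982500 × 0.1 × 0.16 × 0.09 × 0.18 = 254.664 kcal
Via Soil algae: 811600 × 0.13 × 0.17 × 0.2 × 0.06 = 215.23632 kcal
Total at Toad: 254.664 + 215.23632 = 469.90032 kcal

469.90 kcal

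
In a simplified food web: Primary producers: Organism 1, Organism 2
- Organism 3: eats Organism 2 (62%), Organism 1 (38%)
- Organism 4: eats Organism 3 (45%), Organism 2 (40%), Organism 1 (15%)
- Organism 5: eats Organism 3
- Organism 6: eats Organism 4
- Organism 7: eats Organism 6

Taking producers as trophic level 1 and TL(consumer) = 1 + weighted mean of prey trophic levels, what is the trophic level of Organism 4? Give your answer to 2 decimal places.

Organism 3: 1 + (0.62×1 + 0.38×1) = 2
Organism 4: 1 + (0.45×2 + 0.4×1 + 0.15×1) = 2.45
Organism 5: 1 + 2 = 3
Organism 6: 1 + 2.45 = 3.45
Organism 7: 1 + 3.45 = 4.45

2.45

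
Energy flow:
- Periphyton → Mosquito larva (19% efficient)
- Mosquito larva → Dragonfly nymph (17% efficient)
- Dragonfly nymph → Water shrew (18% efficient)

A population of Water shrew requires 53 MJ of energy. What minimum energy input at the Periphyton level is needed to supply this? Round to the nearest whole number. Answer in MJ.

Cumulative transfer efficiency: 0.19 × 0.17 × 0.18 = 0.005814
Periphyton energy = 53 / 0.005814 = 9116 MJ

9116 MJ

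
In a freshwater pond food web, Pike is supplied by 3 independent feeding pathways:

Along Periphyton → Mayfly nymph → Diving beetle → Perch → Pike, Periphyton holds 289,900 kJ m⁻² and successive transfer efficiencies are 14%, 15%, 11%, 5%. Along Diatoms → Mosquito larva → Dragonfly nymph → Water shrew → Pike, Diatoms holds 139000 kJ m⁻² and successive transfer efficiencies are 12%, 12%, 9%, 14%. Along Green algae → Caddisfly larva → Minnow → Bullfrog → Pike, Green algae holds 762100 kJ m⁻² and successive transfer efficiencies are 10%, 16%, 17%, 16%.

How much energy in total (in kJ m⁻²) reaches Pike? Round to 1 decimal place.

Via Periphyton: 289900 × 0.14 × 0.15 × 0.11 × 0.05 = 33.48345 kJ m⁻²
Via Diatoms: 139000 × 0.12 × 0.12 × 0.09 × 0.14 = 25.22016 kJ m⁻²
Via Green algae: 762100 × 0.1 × 0.16 × 0.17 × 0.16 = 331.66592 kJ m⁻²
Total at Pike: 33.48345 + 25.22016 + 331.66592 = 390.36953 kJ m⁻²

390.4 kJ m⁻²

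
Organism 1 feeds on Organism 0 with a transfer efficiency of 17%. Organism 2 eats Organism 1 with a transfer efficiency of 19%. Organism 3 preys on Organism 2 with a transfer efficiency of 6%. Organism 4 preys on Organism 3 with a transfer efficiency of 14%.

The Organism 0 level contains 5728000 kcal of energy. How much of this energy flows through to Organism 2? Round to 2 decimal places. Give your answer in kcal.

185014.40 kcal

Organism 1: 5728000 × 0.17 = 973760 kcal
Organism 2: 973760 × 0.19 = 185014.4 kcal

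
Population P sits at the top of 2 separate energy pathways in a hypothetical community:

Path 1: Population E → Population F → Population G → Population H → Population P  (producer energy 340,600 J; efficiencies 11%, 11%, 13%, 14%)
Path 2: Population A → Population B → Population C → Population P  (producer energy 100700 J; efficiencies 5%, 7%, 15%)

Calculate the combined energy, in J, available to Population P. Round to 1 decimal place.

127.9 J

Path 1: 340600 × 0.11 × 0.11 × 0.13 × 0.14 = 75.006932 J
Path 2: 100700 × 0.05 × 0.07 × 0.15 = 52.8675 J
Total at Population P: 75.006932 + 52.8675 = 127.874432 J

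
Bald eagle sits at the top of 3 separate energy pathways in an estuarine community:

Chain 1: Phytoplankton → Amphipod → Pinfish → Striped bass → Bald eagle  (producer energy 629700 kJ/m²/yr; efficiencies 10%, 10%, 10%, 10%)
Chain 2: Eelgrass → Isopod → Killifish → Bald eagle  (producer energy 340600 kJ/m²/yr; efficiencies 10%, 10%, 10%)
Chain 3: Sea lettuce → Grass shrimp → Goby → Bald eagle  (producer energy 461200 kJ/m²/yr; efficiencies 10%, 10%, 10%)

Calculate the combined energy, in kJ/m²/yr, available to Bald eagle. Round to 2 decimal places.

864.77 kJ/m²/yr

Chain 1: 629700 × 0.1 × 0.1 × 0.1 × 0.1 = 62.97 kJ/m²/yr
Chain 2: 340600 × 0.1 × 0.1 × 0.1 = 340.6 kJ/m²/yr
Chain 3: 461200 × 0.1 × 0.1 × 0.1 = 461.2 kJ/m²/yr
Total at Bald eagle: 62.97 + 340.6 + 461.2 = 864.77 kJ/m²/yr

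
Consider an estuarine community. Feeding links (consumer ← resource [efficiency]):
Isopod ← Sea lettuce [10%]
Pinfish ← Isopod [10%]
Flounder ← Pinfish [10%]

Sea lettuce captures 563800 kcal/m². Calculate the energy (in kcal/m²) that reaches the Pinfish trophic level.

Isopod: 563800 × 0.1 = 56380 kcal/m²
Pinfish: 56380 × 0.1 = 5638 kcal/m²

5638 kcal/m²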